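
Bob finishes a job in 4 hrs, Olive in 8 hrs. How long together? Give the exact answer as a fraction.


Bob's rate: 1/4 of the job per hour
Olive's rate: 1/8 of the job per hour
Combined rate: 1/4 + 1/8 = 3/8 per hour
Time = 1 / (3/8) = 8/3 hours (≈ 2.67 hours)

8/3 hours


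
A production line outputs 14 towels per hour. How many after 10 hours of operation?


Production rate: 14 towels per hour
Time: 10 hours
Total: 14 x 10 = 140 towels

140 towels


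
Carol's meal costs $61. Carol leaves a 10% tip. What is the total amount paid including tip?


Calculate the tip:
10% of $61 = $6.10
Add tip to meal cost:
$61 + $6.10 = $67.10

$67.10


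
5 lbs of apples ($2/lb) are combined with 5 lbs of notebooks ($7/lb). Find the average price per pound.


Cost of apples:
5 x $2 = $10
Cost of notebooks:
5 x $7 = $35
Total cost: $10 + $35 = $45
Total weight: 10 lbs
Average: $45 / 10 = $4.50/lb

$4.50/lb


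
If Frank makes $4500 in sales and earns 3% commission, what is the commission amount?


Convert rate to decimal:
3% = 0.03
Multiply by sales:
$4500 x 0.03 = $135

$135


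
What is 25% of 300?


Convert percentage to decimal:
25% = 0.25
Multiply:
300 x 0.25 = 75

75


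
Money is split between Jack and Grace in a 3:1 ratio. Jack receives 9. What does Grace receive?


Find the multiplier:
9 / 3 = 3
Apply to Grace's share:
1 x 3 = 3

3


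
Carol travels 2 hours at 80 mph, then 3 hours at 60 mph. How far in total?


Leg 1 distance:
80 x 2 = 160 miles
Leg 2 distance:
60 x 3 = 180 miles
Total distance:
160 + 180 = 340 miles

340 miles


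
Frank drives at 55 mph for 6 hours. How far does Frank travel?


Use the formula: distance = speed x time
Speed = 55 mph, Time = 6 hours
55 x 6 = 330 miles

330 miles


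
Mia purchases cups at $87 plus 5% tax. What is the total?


Calculate the tax:
5% of $87 = $4.35
Add tax to price:
$87 + $4.35 = $91.35

$91.35


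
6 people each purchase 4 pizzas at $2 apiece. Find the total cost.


Cost per person:
4 x $2 = $8
Group total:
6 x $8 = $48

$48


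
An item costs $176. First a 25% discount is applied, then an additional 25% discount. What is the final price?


First discount:
25% of $176 = $44
Price after first discount:
$176 - $44 = $132
Second discount:
25% of $132 = $33
Final price:
$132 - $33 = $99

$99


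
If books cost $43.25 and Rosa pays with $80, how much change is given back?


Start with the amount paid:
$80
Subtract the price:
$80 - $43.25 = $36.75

$36.75


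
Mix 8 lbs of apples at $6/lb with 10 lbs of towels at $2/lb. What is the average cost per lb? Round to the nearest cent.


Cost of apples:
8 x $6 = $48
Cost of towels:
10 x $2 = $20
Total cost: $48 + $20 = $68
Total weight: 18 lbs
Average: $68 / 18 = $3.7777... ≈ $3.78/lb

$3.78/lb


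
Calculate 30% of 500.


Convert percentage to decimal:
30% = 0.3
Multiply:
500 x 0.3 = 150

150


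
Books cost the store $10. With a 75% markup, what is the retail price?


Calculate the markup amount:
75% of $10 = $7.50
Add to cost:
$10 + $7.50 = $17.50

$17.50


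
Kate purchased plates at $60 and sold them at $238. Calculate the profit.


Selling price = $238
Cost price = $60
Profit = selling price - cost price:
Profit = $238 - $60 = $178

$178


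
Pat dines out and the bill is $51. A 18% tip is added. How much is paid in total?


Calculate the tip:
18% of $51 = $9.18
Add tip to meal cost:
$51 + $9.18 = $60.18

$60.18


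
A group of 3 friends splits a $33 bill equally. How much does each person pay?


Total bill: $33
Number of people: 3
Each pays: $33 / 3 = $11

$11


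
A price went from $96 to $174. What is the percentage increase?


Find the absolute change:
|174 - 96| = 78
Divide by original and multiply by 100:
78 / 96 x 100 = 81.25%

81.25%


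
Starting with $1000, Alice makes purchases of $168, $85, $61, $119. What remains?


Add up expenses:
$168 + $85 + $61 + $119 = $433
Subtract from budget:
$1000 - $433 = $567

$567


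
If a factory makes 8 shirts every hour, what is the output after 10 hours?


Production rate: 8 shirts per hour
Time: 10 hours
Total: 8 x 10 = 80 shirts

80 shirts


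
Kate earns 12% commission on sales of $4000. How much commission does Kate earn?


Convert rate to decimal:
12% = 0.12
Multiply by sales:
$4000 x 0.12 = $480

$480


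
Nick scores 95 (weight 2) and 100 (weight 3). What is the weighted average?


Weighted sum:
2 x 95 + 3 x 100 = 490
Total weight:
2 + 3 = 5
Weighted average:
490 / 5 = 98

98


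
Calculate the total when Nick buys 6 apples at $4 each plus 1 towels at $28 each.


Cost of apples:
6 x $4 = $24
Cost of towels:
1 x $28 = $28
Add both:
$24 + $28 = $52

$52


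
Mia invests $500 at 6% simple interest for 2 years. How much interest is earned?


Use the formula I = P x R x T / 100
P x R x T = 500 x 6 x 2 = 6000
I = 6000 / 100 = $60

$60


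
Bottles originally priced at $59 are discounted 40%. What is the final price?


Calculate the discount amount:
40% of $59 = $23.60
Subtract from original:
$59 - $23.60 = $35.40

$35.40


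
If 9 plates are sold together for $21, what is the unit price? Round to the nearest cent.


Total cost: $21
Number of items: 9
Unit price: $21 / 9 = $2.3333... ≈ $2.33

$2.33


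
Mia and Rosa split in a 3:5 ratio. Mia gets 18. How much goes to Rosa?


Find the multiplier:
18 / 3 = 6
Apply to Rosa's share:
5 x 6 = 30

30


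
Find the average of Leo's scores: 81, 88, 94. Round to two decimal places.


Add the scores:
81 + 88 + 94 = 263
Divide by the number of tests:
263 / 3 = 87.6666... ≈ 87.67

87.67


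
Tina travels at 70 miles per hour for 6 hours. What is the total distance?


Use the formula: distance = speed x time
Speed = 70 mph, Time = 6 hours
70 x 6 = 420 miles

420 miles


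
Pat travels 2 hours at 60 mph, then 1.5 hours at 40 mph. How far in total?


Leg 1 distance:
60 x 2 = 120 miles
Leg 2 distance:
40 x 1.5 = 60 miles
Total distance:
120 + 60 = 180 miles

180 miles


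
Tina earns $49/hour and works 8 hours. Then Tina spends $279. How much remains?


Calculate earnings:
8 x $49 = $392
Subtract spending:
$392 - $279 = $113

$113


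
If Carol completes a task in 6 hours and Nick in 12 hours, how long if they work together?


Carol's rate: 1/6 of the job per hour
Nick's rate: 1/12 of the job per hour
Combined rate: 1/6 + 1/12 = 1/4 per hour
Time = 1 / (1/4) = 4 hours

4 hours


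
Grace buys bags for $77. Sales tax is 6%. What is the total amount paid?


Calculate the tax:
6% of $77 = $4.62
Add tax to price:
$77 + $4.62 = $81.62

$81.62


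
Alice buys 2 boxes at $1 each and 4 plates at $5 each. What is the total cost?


Cost of boxes:
2 x $1 = $2
Cost of plates:
4 x $5 = $20
Add both:
$2 + $20 = $22

$22


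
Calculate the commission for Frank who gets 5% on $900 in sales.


Convert rate to decimal:
5% = 0.05
Multiply by sales:
$900 x 0.05 = $45

$45


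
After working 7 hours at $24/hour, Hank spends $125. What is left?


Calculate earnings:
7 x $24 = $168
Subtract spending:
$168 - $125 = $43

$43


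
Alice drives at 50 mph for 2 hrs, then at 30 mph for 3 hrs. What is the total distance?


Leg 1 distance:
50 x 2 = 100 miles
Leg 2 distance:
30 x 3 = 90 miles
Total distance:
100 + 90 = 190 miles

190 miles


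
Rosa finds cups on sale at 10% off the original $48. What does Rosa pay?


Calculate the discount amount:
10% of $48 = $4.80
Subtract from original:
$48 - $4.80 = $43.20

$43.20


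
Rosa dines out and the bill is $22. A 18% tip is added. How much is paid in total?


Calculate the tip:
18% of $22 = $3.96
Add tip to meal cost:
$22 + $3.96 = $25.96

$25.96


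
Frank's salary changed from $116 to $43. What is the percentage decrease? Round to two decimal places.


Find the absolute change:
|43 - 116| = 73
Divide by original and multiply by 100:
73 / 116 x 100 = 62.9310...% ≈ 62.93%

62.93%


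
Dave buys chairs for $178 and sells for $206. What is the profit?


Selling price = $206
Cost price = $178
Profit = selling price - cost price:
Profit = $206 - $178 = $28

$28


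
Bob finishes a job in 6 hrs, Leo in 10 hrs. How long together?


Bob's rate: 1/6 of the job per hour
Leo's rate: 1/10 of the job per hour
Combined rate: 1/6 + 1/10 = 4/15 per hour
Time = 1 / (4/15) = 15/4 = 3.75 hours

3.75 hours


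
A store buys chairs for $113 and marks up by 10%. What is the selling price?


Calculate the markup amount:
10% of $113 = $11.30
Add to cost:
$113 + $11.30 = $124.30

$124.30


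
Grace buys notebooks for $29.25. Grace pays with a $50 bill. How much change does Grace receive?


Start with the amount paid:
$50
Subtract the price:
$50 - $29.25 = $20.75

$20.75


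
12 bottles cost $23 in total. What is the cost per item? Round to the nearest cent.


Total cost: $23
Number of items: 12
Unit price: $23 / 12 = $1.9166... ≈ $1.92

$1.92


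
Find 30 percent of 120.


Convert percentage to decimal:
30% = 0.3
Multiply:
120 x 0.3 = 36

36


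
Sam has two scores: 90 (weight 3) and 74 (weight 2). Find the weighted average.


Weighted sum:
3 x 90 + 2 x 74 = 418
Total weight:
3 + 2 = 5
Weighted average:
418 / 5 = 83.6

83.6


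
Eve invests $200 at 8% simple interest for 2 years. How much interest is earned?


Use the formula I = P x R x T / 100
P x R x T = 200 x 8 x 2 = 3200
I = 3200 / 100 = $32

$32


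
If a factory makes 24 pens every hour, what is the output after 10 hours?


Production rate: 24 pens per hour
Time: 10 hours
Total: 24 x 10 = 240 pens

240 pens


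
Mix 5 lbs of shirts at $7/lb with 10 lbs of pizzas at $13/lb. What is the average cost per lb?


Cost of shirts:
5 x $7 = $35
Cost of pizzas:
10 x $13 = $130
Total cost: $35 + $130 = $165
Total weight: 15 lbs
Average: $165 / 15 = $11/lb

$11/lb


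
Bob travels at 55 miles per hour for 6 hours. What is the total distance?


Use the formula: distance = speed x time
Speed = 55 mph, Time = 6 hours
55 x 6 = 330 miles

330 miles


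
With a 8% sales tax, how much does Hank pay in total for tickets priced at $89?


Calculate the tax:
8% of $89 = $7.12
Add tax to price:
$89 + $7.12 = $96.12

$96.12


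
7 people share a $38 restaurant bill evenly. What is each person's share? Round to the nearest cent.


Total bill: $38
Number of people: 7
Each pays: $38 / 7 = $5.4285... ≈ $5.43

$5.43


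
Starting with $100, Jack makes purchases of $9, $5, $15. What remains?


Add up expenses:
$9 + $5 + $15 = $29
Subtract from budget:
$100 - $29 = $71

$71


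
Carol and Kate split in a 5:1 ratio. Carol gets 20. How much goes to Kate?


Find the multiplier:
20 / 5 = 4
Apply to Kate's share:
1 x 4 = 4

4


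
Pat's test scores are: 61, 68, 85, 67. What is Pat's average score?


Add the scores:
61 + 68 + 85 + 67 = 281
Divide by the number of tests:
281 / 4 = 70.25

70.25


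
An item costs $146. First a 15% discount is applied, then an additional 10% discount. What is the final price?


First discount:
15% of $146 = $21.90
Price after first discount:
$146 - $21.90 = $124.10
Second discount:
10% of $124.10 = $12.41
Final price:
$124.10 - $12.41 = $111.69

$111.69


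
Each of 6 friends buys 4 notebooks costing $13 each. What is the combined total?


Cost per person:
4 x $13 = $52
Group total:
6 x $52 = $312

$312


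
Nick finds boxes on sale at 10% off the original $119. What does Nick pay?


Calculate the discount amount:
10% of $119 = $11.90
Subtract from original:
$119 - $11.90 = $107.10

$107.10


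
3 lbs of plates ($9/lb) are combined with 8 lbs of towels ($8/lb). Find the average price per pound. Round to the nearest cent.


Cost of plates:
3 x $9 = $27
Cost of towels:
8 x $8 = $64
Total cost: $27 + $64 = $91
Total weight: 11 lbs
Average: $91 / 11 = $8.2727... ≈ $8.27/lb

$8.27/lb


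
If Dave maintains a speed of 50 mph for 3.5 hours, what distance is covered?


Use the formula: distance = speed x time
Speed = 50 mph, Time = 3.5 hours
50 x 3.5 = 175 miles

175 miles


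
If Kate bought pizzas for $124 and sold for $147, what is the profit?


Selling price = $147
Cost price = $124
Profit = selling price - cost price:
Profit = $147 - $124 = $23

$23


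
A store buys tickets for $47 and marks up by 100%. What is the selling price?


Calculate the markup amount:
100% of $47 = $47
Add to cost:
$47 + $47 = $94

$94


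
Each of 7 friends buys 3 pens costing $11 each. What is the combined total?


Cost per person:
3 x $11 = $33
Group total:
7 x $33 = $231

$231


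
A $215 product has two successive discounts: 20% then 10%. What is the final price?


First discount:
20% of $215 = $43
Price after first discount:
$215 - $43 = $172
Second discount:
10% of $172 = $17.20
Final price:
$172 - $17.20 = $154.80

$154.80


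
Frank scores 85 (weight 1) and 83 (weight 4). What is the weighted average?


Weighted sum:
1 x 85 + 4 x 83 = 417
Total weight:
1 + 4 = 5
Weighted average:
417 / 5 = 83.4

83.4


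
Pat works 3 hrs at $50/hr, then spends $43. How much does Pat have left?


Calculate earnings:
3 x $50 = $150
Subtract spending:
$150 - $43 = $107

$107


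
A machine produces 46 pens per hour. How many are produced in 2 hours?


Production rate: 46 pens per hour
Time: 2 hours
Total: 46 x 2 = 92 pens

92 pens


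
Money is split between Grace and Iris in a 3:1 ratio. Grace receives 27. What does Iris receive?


Find the multiplier:
27 / 3 = 9
Apply to Iris's share:
1 x 9 = 9

9


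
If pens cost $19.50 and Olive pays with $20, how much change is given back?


Start with the amount paid:
$20
Subtract the price:
$20 - $19.50 = $0.50

$0.50


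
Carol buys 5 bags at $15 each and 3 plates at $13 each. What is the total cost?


Cost of bags:
5 x $15 = $75
Cost of plates:
3 x $13 = $39
Add both:
$75 + $39 = $114

$114


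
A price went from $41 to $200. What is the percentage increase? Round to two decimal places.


Find the absolute change:
|200 - 41| = 159
Divide by original and multiply by 100:
159 / 41 x 100 = 387.8048...% ≈ 387.8%

387.8%


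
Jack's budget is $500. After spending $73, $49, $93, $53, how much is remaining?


Add up expenses:
$73 + $49 + $93 + $53 = $268
Subtract from budget:
$500 - $268 = $232

$232


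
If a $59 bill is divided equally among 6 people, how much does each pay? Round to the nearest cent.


Total bill: $59
Number of people: 6
Each pays: $59 / 6 = $9.8333... ≈ $9.83

$9.83


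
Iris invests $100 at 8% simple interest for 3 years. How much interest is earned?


Use the formula I = P x R x T / 100
P x R x T = 100 x 8 x 3 = 2400
I = 2400 / 100 = $24

$24


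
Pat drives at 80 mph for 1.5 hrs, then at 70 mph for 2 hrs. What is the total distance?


Leg 1 distance:
80 x 1.5 = 120 miles
Leg 2 distance:
70 x 2 = 140 miles
Total distance:
120 + 140 = 260 miles

260 miles


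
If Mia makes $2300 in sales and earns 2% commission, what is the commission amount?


Convert rate to decimal:
2% = 0.02
Multiply by sales:
$2300 x 0.02 = $46

$46


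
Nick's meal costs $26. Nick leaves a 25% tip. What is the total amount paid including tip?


Calculate the tip:
25% of $26 = $6.50
Add tip to meal cost:
$26 + $6.50 = $32.50

$32.50


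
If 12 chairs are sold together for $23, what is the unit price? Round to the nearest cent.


Total cost: $23
Number of items: 12
Unit price: $23 / 12 = $1.9166... ≈ $1.92

$1.92


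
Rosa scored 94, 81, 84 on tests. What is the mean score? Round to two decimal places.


Add the scores:
94 + 81 + 84 = 259
Divide by the number of tests:
259 / 3 = 86.3333... ≈ 86.33

86.33


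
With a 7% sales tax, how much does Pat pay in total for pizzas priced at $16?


Calculate the tax:
7% of $16 = $1.12
Add tax to price:
$16 + $1.12 = $17.12

$17.12


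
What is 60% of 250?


Convert percentage to decimal:
60% = 0.6
Multiply:
250 x 0.6 = 150

150


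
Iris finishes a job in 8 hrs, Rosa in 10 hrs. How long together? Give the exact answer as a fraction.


Iris's rate: 1/8 of the job per hour
Rosa's rate: 1/10 of the job per hour
Combined rate: 1/8 + 1/10 = 9/40 per hour
Time = 1 / (9/40) = 40/9 hours (≈ 4.44 hours)

40/9 hours


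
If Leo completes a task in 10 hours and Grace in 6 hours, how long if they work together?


Leo's rate: 1/10 of the job per hour
Grace's rate: 1/6 of the job per hour
Combined rate: 1/10 + 1/6 = 4/15 per hour
Time = 1 / (4/15) = 15/4 = 3.75 hours

3.75 hours


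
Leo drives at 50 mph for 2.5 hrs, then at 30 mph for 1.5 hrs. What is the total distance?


Leg 1 distance:
50 x 2.5 = 125 miles
Leg 2 distance:
30 x 1.5 = 45 miles
Total distance:
125 + 45 = 170 miles

170 miles


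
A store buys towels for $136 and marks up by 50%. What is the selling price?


Calculate the markup amount:
50% of $136 = $68
Add to cost:
$136 + $68 = $204

$204


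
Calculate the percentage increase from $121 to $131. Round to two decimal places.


Find the absolute change:
|131 - 121| = 10
Divide by original and multiply by 100:
10 / 121 x 100 = 8.2644...% ≈ 8.26%

8.26%


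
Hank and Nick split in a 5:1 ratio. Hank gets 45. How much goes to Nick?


Find the multiplier:
45 / 5 = 9
Apply to Nick's share:
1 x 9 = 9

9


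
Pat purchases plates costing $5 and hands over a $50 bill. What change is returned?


Start with the amount paid:
$50
Subtract the price:
$50 - $5 = $45

$45


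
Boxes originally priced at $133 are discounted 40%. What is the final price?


Calculate the discount amount:
40% of $133 = $53.20
Subtract from original:
$133 - $53.20 = $79.80

$79.80


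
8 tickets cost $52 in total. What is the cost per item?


Total cost: $52
Number of items: 8
Unit price: $52 / 8 = $6.50

$6.50


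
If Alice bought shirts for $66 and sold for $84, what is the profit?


Selling price = $84
Cost price = $66
Profit = selling price - cost price:
Profit = $84 - $66 = $18

$18


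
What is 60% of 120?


Convert percentage to decimal:
60% = 0.6
Multiply:
120 x 0.6 = 72

72


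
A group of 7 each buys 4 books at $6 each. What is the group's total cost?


Cost per person:
4 x $6 = $24
Group total:
7 x $24 = $168

$168


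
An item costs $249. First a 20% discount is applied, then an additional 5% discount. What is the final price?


First discount:
20% of $249 = $49.80
Price after first discount:
$249 - $49.80 = $199.20
Second discount:
5% of $199.20 = $9.96
Final price:
$199.20 - $9.96 = $189.24

$189.24


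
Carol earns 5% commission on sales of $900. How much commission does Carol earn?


Convert rate to decimal:
5% = 0.05
Multiply by sales:
$900 x 0.05 = $45

$45


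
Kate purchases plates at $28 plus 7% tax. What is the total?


Calculate the tax:
7% of $28 = $1.96
Add tax to price:
$28 + $1.96 = $29.96

$29.96


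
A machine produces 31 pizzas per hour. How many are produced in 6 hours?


Production rate: 31 pizzas per hour
Time: 6 hours
Total: 31 x 6 = 186 pizzas

186 pizzas


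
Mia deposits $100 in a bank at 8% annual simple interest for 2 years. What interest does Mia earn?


Use the formula I = P x R x T / 100
P x R x T = 100 x 8 x 2 = 1600
I = 1600 / 100 = $16

$16


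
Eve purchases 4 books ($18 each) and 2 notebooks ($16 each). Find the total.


Cost of books:
4 x $18 = $72
Cost of notebooks:
2 x $16 = $32
Add both:
$72 + $32 = $104

$104


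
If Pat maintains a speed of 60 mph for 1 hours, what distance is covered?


Use the formula: distance = speed x time
Speed = 60 mph, Time = 1 hours
60 x 1 = 60 miles

60 miles


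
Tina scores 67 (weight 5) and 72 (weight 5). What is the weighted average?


Weighted sum:
5 x 67 + 5 x 72 = 695
Total weight:
5 + 5 = 10
Weighted average:
695 / 10 = 69.5

69.5


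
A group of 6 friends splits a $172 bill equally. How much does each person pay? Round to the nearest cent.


Total bill: $172
Number of people: 6
Each pays: $172 / 6 = $28.6666... ≈ $28.67

$28.67


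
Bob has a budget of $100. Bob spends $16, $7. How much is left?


Add up expenses:
$16 + $7 = $23
Subtract from budget:
$100 - $23 = $77

$77


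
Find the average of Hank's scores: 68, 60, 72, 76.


Add the scores:
68 + 60 + 72 + 76 = 276
Divide by the number of tests:
276 / 4 = 69

69


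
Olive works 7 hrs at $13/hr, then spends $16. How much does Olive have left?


Calculate earnings:
7 x $13 = $91
Subtract spending:
$91 - $16 = $75

$75


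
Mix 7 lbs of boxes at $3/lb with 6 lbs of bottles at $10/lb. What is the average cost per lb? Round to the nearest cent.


Cost of boxes:
7 x $3 = $21
Cost of bottles:
6 x $10 = $60
Total cost: $21 + $60 = $81
Total weight: 13 lbs
Average: $81 / 13 = $6.2307... ≈ $6.23/lb

$6.23/lb


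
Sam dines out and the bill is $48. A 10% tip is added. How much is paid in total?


Calculate the tip:
10% of $48 = $4.80
Add tip to meal cost:
$48 + $4.80 = $52.80

$52.80


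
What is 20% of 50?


Convert percentage to decimal:
20% = 0.2
Multiply:
50 x 0.2 = 10

10


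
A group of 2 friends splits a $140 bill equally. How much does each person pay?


Total bill: $140
Number of people: 2
Each pays: $140 / 2 = $70

$70


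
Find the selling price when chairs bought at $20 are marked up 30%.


Calculate the markup amount:
30% of $20 = $6
Add to cost:
$20 + $6 = $26

$26


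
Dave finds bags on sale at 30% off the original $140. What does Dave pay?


Calculate the discount amount:
30% of $140 = $42
Subtract from original:
$140 - $42 = $98

$98


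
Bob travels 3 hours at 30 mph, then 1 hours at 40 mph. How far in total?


Leg 1 distance:
30 x 3 = 90 miles
Leg 2 distance:
40 x 1 = 40 miles
Total distance:
90 + 40 = 130 miles

130 miles


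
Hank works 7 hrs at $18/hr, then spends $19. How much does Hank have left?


Calculate earnings:
7 x $18 = $126
Subtract spending:
$126 - $19 = $107

$107


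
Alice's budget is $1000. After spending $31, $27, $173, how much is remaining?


Add up expenses:
$31 + $27 + $173 = $231
Subtract from budget:
$1000 - $231 = $769

$769


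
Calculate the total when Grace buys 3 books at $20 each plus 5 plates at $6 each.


Cost of books:
3 x $20 = $60
Cost of plates:
5 x $6 = $30
Add both:
$60 + $30 = $90

$90


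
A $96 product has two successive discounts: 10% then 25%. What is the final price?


First discount:
10% of $96 = $9.60
Price after first discount:
$96 - $9.60 = $86.40
Second discount:
25% of $86.40 = $21.60
Final price:
$86.40 - $21.60 = $64.80

$64.80


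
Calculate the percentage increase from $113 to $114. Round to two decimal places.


Find the absolute change:
|114 - 113| = 1
Divide by original and multiply by 100:
1 / 113 x 100 = 0.8849...% ≈ 0.88%

0.88%


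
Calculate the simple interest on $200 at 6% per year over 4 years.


Use the formula I = P x R x T / 100
P x R x T = 200 x 6 x 4 = 4800
I = 4800 / 100 = $48

$48


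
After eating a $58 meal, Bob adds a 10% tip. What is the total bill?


Calculate the tip:
10% of $58 = $5.80
Add tip to meal cost:
$58 + $5.80 = $63.80

$63.80


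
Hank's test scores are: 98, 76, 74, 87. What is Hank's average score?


Add the scores:
98 + 76 + 74 + 87 = 335
Divide by the number of tests:
335 / 4 = 83.75

83.75


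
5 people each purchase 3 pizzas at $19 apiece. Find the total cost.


Cost per person:
3 x $19 = $57
Group total:
5 x $57 = $285

$285


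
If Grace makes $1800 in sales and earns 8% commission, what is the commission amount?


Convert rate to decimal:
8% = 0.08
Multiply by sales:
$1800 x 0.08 = $144

$144


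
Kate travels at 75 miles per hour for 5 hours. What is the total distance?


Use the formula: distance = speed x time
Speed = 75 mph, Time = 5 hours
75 x 5 = 375 miles

375 miles


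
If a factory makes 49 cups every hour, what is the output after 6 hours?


Production rate: 49 cups per hour
Time: 6 hours
Total: 49 x 6 = 294 cups

294 cups


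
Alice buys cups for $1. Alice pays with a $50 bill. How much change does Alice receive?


Start with the amount paid:
$50
Subtract the price:
$50 - $1 = $49

$49


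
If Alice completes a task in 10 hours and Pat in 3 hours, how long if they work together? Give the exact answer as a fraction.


Alice's rate: 1/10 of the job per hour
Pat's rate: 1/3 of the job per hour
Combined rate: 1/10 + 1/3 = 13/30 per hour
Time = 1 / (13/30) = 30/13 hours (≈ 2.31 hours)

30/13 hours


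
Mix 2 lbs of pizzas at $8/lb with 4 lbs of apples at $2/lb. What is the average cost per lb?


Cost of pizzas:
2 x $8 = $16
Cost of apples:
4 x $2 = $8
Total cost: $16 + $8 = $24
Total weight: 6 lbs
Average: $24 / 6 = $4/lb

$4/lb


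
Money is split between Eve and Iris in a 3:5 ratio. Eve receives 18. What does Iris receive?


Find the multiplier:
18 / 3 = 6
Apply to Iris's share:
5 x 6 = 30

30


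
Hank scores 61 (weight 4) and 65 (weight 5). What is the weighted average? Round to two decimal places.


Weighted sum:
4 x 61 + 5 x 65 = 569
Total weight:
4 + 5 = 9
Weighted average:
569 / 9 = 63.2222... ≈ 63.22

63.22


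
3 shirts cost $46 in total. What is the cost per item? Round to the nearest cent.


Total cost: $46
Number of items: 3
Unit price: $46 / 3 = $15.3333... ≈ $15.33

$15.33


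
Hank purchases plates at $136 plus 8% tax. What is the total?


Calculate the tax:
8% of $136 = $10.88
Add tax to price:
$136 + $10.88 = $146.88

$146.88


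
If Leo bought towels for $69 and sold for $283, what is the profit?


Selling price = $283
Cost price = $69
Profit = selling price - cost price:
Profit = $283 - $69 = $214

$214


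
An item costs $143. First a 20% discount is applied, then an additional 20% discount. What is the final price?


First discount:
20% of $143 = $28.60
Price after first discount:
$143 - $28.60 = $114.40
Second discount:
20% of $114.40 = $22.88
Final price:
$114.40 - $22.88 = $91.52

$91.52


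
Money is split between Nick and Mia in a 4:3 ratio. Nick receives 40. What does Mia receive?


Find the multiplier:
40 / 4 = 10
Apply to Mia's share:
3 x 10 = 30

30


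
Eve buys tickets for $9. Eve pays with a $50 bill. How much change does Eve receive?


Start with the amount paid:
$50
Subtract the price:
$50 - $9 = $41

$41


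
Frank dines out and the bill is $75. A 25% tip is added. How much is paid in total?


Calculate the tip:
25% of $75 = $18.75
Add tip to meal cost:
$75 + $18.75 = $93.75

$93.75


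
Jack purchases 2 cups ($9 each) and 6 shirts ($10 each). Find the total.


Cost of cups:
2 x $9 = $18
Cost of shirts:
6 x $10 = $60
Add both:
$18 + $60 = $78

$78


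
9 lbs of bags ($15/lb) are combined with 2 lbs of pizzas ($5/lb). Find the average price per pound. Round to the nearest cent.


Cost of bags:
9 x $15 = $135
Cost of pizzas:
2 x $5 = $10
Total cost: $135 + $10 = $145
Total weight: 11 lbs
Average: $145 / 11 = $13.1818... ≈ $13.18/lb

$13.18/lb


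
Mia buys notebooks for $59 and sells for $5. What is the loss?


Selling price = $5
Cost price = $59
Loss = cost price - selling price:
Loss = $59 - $5 = $54

$54


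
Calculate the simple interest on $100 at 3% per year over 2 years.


Use the formula I = P x R x T / 100
P x R x T = 100 x 3 x 2 = 600
I = 600 / 100 = $6

$6


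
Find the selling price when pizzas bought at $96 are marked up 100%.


Calculate the markup amount:
100% of $96 = $96
Add to cost:
$96 + $96 = $192

$192


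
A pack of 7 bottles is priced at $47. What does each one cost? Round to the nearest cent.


Total cost: $47
Number of items: 7
Unit price: $47 / 7 = $6.7142... ≈ $6.71

$6.71


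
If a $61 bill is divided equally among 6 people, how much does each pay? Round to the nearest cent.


Total bill: $61
Number of people: 6
Each pays: $61 / 6 = $10.1666... ≈ $10.17

$10.17


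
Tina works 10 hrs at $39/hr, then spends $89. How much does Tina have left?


Calculate earnings:
10 x $39 = $390
Subtract spending:
$390 - $89 = $301

$301


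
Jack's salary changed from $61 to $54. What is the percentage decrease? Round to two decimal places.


Find the absolute change:
|54 - 61| = 7
Divide by original and multiply by 100:
7 / 61 x 100 = 11.4754...% ≈ 11.48%

11.48%


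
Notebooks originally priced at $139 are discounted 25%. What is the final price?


Calculate the discount amount:
25% of $139 = $34.75
Subtract from original:
$139 - $34.75 = $104.25

$104.25


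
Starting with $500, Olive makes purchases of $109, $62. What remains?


Add up expenses:
$109 + $62 = $171
Subtract from budget:
$500 - $171 = $329

$329


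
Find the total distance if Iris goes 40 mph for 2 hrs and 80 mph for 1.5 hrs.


Leg 1 distance:
40 x 2 = 80 miles
Leg 2 distance:
80 x 1.5 = 120 miles
Total distance:
80 + 120 = 200 miles

200 miles


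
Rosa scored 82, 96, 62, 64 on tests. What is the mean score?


Add the scores:
82 + 96 + 62 + 64 = 304
Divide by the number of tests:
304 / 4 = 76

76


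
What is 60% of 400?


Convert percentage to decimal:
60% = 0.6
Multiply:
400 x 0.6 = 240

240


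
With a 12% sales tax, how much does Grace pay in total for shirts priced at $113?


Calculate the tax:
12% of $113 = $13.56
Add tax to price:
$113 + $13.56 = $126.56

$126.56


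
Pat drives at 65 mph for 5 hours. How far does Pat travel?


Use the formula: distance = speed x time
Speed = 65 mph, Time = 5 hours
65 x 5 = 325 miles

325 miles


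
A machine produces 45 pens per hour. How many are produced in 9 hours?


Production rate: 45 pens per hour
Time: 9 hours
Total: 45 x 9 = 405 pens

405 pens


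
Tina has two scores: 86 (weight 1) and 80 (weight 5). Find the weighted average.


Weighted sum:
1 x 86 + 5 x 80 = 486
Total weight:
1 + 5 = 6
Weighted average:
486 / 6 = 81

81


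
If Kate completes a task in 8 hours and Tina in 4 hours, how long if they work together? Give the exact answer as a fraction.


Kate's rate: 1/8 of the job per hour
Tina's rate: 1/4 of the job per hour
Combined rate: 1/8 + 1/4 = 3/8 per hour
Time = 1 / (3/8) = 8/3 hours (≈ 2.67 hours)

8/3 hours


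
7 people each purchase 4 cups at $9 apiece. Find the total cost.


Cost per person:
4 x $9 = $36
Group total:
7 x $36 = $252

$252


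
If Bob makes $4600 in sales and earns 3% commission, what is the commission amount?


Convert rate to decimal:
3% = 0.03
Multiply by sales:
$4600 x 0.03 = $138

$138


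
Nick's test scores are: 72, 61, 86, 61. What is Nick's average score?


Add the scores:
72 + 61 + 86 + 61 = 280
Divide by the number of tests:
280 / 4 = 70

70


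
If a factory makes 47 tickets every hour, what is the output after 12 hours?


Production rate: 47 tickets per hour
Time: 12 hours
Total: 47 x 12 = 564 tickets

564 tickets


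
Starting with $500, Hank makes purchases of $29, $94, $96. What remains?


Add up expenses:
$29 + $94 + $96 = $219
Subtract from budget:
$500 - $219 = $281

$281


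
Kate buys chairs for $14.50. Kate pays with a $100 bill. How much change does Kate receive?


Start with the amount paid:
$100
Subtract the price:
$100 - $14.50 = $85.50

$85.50


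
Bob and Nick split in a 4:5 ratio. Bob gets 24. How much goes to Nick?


Find the multiplier:
24 / 4 = 6
Apply to Nick's share:
5 x 6 = 30

30


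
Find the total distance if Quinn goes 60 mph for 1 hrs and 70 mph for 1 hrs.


Leg 1 distance:
60 x 1 = 60 miles
Leg 2 distance:
70 x 1 = 70 miles
Total distance:
60 + 70 = 130 miles

130 miles


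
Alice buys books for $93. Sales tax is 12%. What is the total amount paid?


Calculate the tax:
12% of $93 = $11.16
Add tax to price:
$93 + $11.16 = $104.16

$104.16


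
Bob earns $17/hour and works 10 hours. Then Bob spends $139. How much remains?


Calculate earnings:
10 x $17 = $170
Subtract spending:
$170 - $139 = $31

$31


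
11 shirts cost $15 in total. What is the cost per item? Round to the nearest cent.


Total cost: $15
Number of items: 11
Unit price: $15 / 11 = $1.3636... ≈ $1.36

$1.36


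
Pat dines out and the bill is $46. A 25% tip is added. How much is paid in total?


Calculate the tip:
25% of $46 = $11.50
Add tip to meal cost:
$46 + $11.50 = $57.50

$57.50


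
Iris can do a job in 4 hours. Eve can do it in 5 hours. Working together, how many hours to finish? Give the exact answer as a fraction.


Iris's rate: 1/4 of the job per hour
Eve's rate: 1/5 of the job per hour
Combined rate: 1/4 + 1/5 = 9/20 per hour
Time = 1 / (9/20) = 20/9 hours (≈ 2.22 hours)

20/9 hours


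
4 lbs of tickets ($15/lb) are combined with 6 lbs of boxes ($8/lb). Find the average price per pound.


Cost of tickets:
4 x $15 = $60
Cost of boxes:
6 x $8 = $48
Total cost: $60 + $48 = $108
Total weight: 10 lbs
Average: $108 / 10 = $10.80/lb

$10.80/lb


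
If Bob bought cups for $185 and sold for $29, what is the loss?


Selling price = $29
Cost price = $185
Loss = cost price - selling price:
Loss = $185 - $29 = $156

$156


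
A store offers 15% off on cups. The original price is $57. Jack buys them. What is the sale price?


Calculate the discount amount:
15% of $57 = $8.55
Subtract from original:
$57 - $8.55 = $48.45

$48.45


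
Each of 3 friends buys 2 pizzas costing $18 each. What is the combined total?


Cost per person:
2 x $18 = $36
Group total:
3 x $36 = $108

$108


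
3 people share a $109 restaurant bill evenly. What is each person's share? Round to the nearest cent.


Total bill: $109
Number of people: 3
Each pays: $109 / 3 = $36.3333... ≈ $36.33

$36.33


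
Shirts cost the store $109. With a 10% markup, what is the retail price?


Calculate the markup amount:
10% of $109 = $10.90
Add to cost:
$109 + $10.90 = $119.90

$119.90


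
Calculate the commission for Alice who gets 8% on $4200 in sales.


Convert rate to decimal:
8% = 0.08
Multiply by sales:
$4200 x 0.08 = $336

$336


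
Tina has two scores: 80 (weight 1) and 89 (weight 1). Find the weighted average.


Weighted sum:
1 x 80 + 1 x 89 = 169
Total weight:
1 + 1 = 2
Weighted average:
169 / 2 = 84.5

84.5


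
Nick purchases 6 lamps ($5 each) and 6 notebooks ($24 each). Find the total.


Cost of lamps:
6 x $5 = $30
Cost of notebooks:
6 x $24 = $144
Add both:
$30 + $144 = $174

$174


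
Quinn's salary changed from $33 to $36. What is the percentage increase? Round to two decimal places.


Find the absolute change:
|36 - 33| = 3
Divide by original and multiply by 100:
3 / 33 x 100 = 9.0909...% ≈ 9.09%

9.09%


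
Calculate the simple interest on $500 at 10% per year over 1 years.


Use the formula I = P x R x T / 100
P x R x T = 500 x 10 x 1 = 5000
I = 5000 / 100 = $50

$50


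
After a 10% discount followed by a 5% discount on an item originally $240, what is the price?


First discount:
10% of $240 = $24
Price after first discount:
$240 - $24 = $216
Second discount:
5% of $216 = $10.80
Final price:
$216 - $10.80 = $205.20

$205.20


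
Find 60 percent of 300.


Convert percentage to decimal:
60% = 0.6
Multiply:
300 x 0.6 = 180

180


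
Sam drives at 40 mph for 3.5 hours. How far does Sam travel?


Use the formula: distance = speed x time
Speed = 40 mph, Time = 3.5 hours
40 x 3.5 = 140 miles

140 miles


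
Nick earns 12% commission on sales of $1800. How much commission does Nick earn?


Convert rate to decimal:
12% = 0.12
Multiply by sales:
$1800 x 0.12 = $216

$216


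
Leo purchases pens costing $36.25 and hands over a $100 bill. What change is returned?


Start with the amount paid:
$100
Subtract the price:
$100 - $36.25 = $63.75

$63.75


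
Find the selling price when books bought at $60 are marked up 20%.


Calculate the markup amount:
20% of $60 = $12
Add to cost:
$60 + $12 = $72

$72


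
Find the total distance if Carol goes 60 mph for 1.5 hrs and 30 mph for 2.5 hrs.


Leg 1 distance:
60 x 1.5 = 90 miles
Leg 2 distance:
30 x 2.5 = 75 miles
Total distance:
90 + 75 = 165 miles

165 miles


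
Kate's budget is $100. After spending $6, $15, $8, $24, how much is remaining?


Add up expenses:
$6 + $15 + $8 + $24 = $53
Subtract from budget:
$100 - $53 = $47

$47


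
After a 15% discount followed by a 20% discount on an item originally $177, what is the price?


First discount:
15% of $177 = $26.55
Price after first discount:
$177 - $26.55 = $150.45
Second discount:
20% of $150.45 = $30.09
Final price:
$150.45 - $30.09 = $120.36

$120.36


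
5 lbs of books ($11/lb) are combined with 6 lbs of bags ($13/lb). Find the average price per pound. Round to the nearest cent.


Cost of books:
5 x $11 = $55
Cost of bags:
6 x $13 = $78
Total cost: $55 + $78 = $133
Total weight: 11 lbs
Average: $133 / 11 = $12.0909... ≈ $12.09/lb

$12.09/lb


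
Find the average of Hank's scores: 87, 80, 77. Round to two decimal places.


Add the scores:
87 + 80 + 77 = 244
Divide by the number of tests:
244 / 3 = 81.3333... ≈ 81.33

81.33


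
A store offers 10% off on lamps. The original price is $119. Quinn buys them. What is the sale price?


Calculate the discount amount:
10% of $119 = $11.90
Subtract from original:
$119 - $11.90 = $107.10

$107.10


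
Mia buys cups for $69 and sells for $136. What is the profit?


Selling price = $136
Cost price = $69
Profit = selling price - cost price:
Profit = $136 - $69 = $67

$67


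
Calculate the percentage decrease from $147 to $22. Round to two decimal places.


Find the absolute change:
|22 - 147| = 125
Divide by original and multiply by 100:
125 / 147 x 100 = 85.0340...% ≈ 85.03%

85.03%


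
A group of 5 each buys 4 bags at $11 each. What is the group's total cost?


Cost per person:
4 x $11 = $44
Group total:
5 x $44 = $220

$220


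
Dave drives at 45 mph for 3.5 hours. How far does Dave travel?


Use the formula: distance = speed x time
Speed = 45 mph, Time = 3.5 hours
45 x 3.5 = 157.5 miles

157.5 miles


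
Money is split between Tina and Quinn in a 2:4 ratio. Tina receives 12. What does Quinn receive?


Find the multiplier:
12 / 2 = 6
Apply to Quinn's share:
4 x 6 = 24

24


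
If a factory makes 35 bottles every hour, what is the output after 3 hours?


Production rate: 35 bottles per hour
Time: 3 hours
Total: 35 x 3 = 105 bottles

105 bottles


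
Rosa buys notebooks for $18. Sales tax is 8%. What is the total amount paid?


Calculate the tax:
8% of $18 = $1.44
Add tax to price:
$18 + $1.44 = $19.44

$19.44


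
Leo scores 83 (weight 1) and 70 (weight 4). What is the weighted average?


Weighted sum:
1 x 83 + 4 x 70 = 363
Total weight:
1 + 4 = 5
Weighted average:
363 / 5 = 72.6

72.6


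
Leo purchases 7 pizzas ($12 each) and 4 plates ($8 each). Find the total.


Cost of pizzas:
7 x $12 = $84
Cost of plates:
4 x $8 = $32
Add both:
$84 + $32 = $116

$116


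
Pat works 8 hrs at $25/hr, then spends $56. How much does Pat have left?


Calculate earnings:
8 x $25 = $200
Subtract spending:
$200 - $56 = $144

$144


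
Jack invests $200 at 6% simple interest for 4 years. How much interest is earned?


Use the formula I = P x R x T / 100
P x R x T = 200 x 6 x 4 = 4800
I = 4800 / 100 = $48

$48


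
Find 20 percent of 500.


Convert percentage to decimal:
20% = 0.2
Multiply:
500 x 0.2 = 100

100


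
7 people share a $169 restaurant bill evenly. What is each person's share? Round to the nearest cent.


Total bill: $169
Number of people: 7
Each pays: $169 / 7 = $24.1428... ≈ $24.14

$24.14
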